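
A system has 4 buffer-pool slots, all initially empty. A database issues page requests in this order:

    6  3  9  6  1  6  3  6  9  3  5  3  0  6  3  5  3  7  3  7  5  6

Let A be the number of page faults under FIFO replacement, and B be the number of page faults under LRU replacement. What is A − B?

Under FIFO: F F F . F . . . . . F . F F F . . F . . F . → 10 faults.
Under LRU: F F F . F . . . . . F . F F . . . F . . . . → 8 faults.
A − B = 10 − 8 = 2.

2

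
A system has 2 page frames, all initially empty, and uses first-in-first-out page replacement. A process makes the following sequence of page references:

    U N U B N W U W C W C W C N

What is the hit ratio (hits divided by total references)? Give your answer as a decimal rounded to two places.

U -> miss, frames [U]
N -> miss, frames [U, N]
U -> hit
B -> miss, evict U, frames [N, B]
N -> hit
W -> miss, evict N, frames [B, W]
U -> miss, evict B, frames [W, U]
W -> hit
C -> miss, evict W, frames [U, C]
W -> miss, evict U, frames [C, W]
C -> hit
W -> hit
C -> hit
N -> miss, evict C, frames [W, N]
Hits: 6 of 14 references → 6/14 = 0.4286.

0.43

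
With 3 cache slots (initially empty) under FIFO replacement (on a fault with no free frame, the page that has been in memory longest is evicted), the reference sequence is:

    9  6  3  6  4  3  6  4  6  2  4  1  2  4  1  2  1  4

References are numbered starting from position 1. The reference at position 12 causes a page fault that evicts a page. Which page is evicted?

3

pos 1: 9: fault, frames (9)
pos 2: 6: fault, frames (9 6)
pos 3: 3: fault, frames (9 6 3)
pos 4: 6: hit
pos 5: 4: fault, evict 9, frames (6 3 4)
pos 6: 3: hit
pos 7: 6: hit
pos 8: 4: hit
pos 9: 6: hit
pos 10: 2: fault, evict 6, frames (3 4 2)
pos 11: 4: hit
pos 12: 1: fault, evict 3, frames (4 2 1)
At position 12, page 3 is evicted.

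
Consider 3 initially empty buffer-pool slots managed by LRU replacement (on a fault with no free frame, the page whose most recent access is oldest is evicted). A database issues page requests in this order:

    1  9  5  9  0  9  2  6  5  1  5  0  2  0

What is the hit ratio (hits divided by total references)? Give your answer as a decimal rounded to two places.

1: miss, frames {1}
9: miss, frames {1,9}
5: miss, frames {1,9,5}
9: hit
0: miss, evict 1, frames {5,9,0}
9: hit
2: miss, evict 5, frames {0,9,2}
6: miss, evict 0, frames {9,2,6}
5: miss, evict 9, frames {2,6,5}
1: miss, evict 2, frames {6,5,1}
5: hit
0: miss, evict 6, frames {1,5,0}
2: miss, evict 1, frames {5,0,2}
0: hit
Hits: 4 of 14 references → 4/14 = 0.2857.

0.29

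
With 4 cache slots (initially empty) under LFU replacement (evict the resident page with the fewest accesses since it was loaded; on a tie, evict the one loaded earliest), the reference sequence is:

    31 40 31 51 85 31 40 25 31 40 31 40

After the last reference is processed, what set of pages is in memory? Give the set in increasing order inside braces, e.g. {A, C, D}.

31 -> fault, frames [31]
40 -> fault, frames [31, 40]
31 -> hit
51 -> fault, frames [31, 40, 51]
85 -> fault, frames [31, 40, 51, 85]
31 -> hit
40 -> hit
25 -> fault, evict 51, frames [31, 40, 85, 25]
31 -> hit
40 -> hit
31 -> hit
40 -> hit

{25, 31, 40, 85}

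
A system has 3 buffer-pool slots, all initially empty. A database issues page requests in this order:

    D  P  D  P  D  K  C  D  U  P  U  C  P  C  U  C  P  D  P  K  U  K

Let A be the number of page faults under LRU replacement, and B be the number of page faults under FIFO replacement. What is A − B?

Under LRU: F F . . . F F . F F . F . . . . . F . F F . → 10 faults.
Under FIFO: F F . . . F F F F F . F . . . . . F . F F . → 11 faults.
A − B = 10 − 11 = -1.

-1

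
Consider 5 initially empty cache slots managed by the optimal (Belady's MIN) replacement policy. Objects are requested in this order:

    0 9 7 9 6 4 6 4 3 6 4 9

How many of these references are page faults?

6

0: miss, frames (0)
9: miss, frames (0 9)
7: miss, frames (0 9 7)
9: hit
6: miss, frames (0 9 7 6)
4: miss, frames (0 9 7 6 4)
6: hit
4: hit
3: miss, evict 7, frames (0 9 6 4 3)
6: hit
4: hit
9: hit
Page faults: 6.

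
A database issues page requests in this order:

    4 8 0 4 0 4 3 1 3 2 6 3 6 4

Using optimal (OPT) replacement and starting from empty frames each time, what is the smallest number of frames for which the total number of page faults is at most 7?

f=1: 14 faults
f=2: 8 faults
f=3: 7 faults
f=4: 7 faults
f=5: 7 faults
f=6: 7 faults
f=7: 7 faults
Smallest f with faults ≤ 7 is 3.

3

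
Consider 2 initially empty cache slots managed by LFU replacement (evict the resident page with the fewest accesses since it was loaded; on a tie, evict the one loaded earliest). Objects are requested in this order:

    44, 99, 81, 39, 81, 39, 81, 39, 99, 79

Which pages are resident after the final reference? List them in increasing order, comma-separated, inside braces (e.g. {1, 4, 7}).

{39, 79}

44: miss, frames (44)
99: miss, frames (44 99)
81: miss, evict 44, frames (99 81)
39: miss, evict 99, frames (81 39)
81: hit
39: hit
81: hit
39: hit
99: miss, evict 81, frames (39 99)
79: miss, evict 99, frames (39 79)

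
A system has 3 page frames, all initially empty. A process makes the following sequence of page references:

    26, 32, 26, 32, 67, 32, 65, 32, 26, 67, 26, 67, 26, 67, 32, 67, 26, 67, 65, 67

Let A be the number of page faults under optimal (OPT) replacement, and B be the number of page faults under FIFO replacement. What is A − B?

-2

Under OPT: F F . . F . F . . F . . . . . . . . F . → 6 faults.
Under FIFO: F F . . F . F . F . . . . . F F . . F . → 8 faults.
A − B = 6 − 8 = -2.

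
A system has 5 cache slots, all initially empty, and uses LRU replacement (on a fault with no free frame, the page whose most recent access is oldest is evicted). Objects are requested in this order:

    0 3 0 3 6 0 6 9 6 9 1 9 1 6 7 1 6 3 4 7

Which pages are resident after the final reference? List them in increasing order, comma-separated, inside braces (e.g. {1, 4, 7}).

{1, 3, 4, 6, 7}

0 -> fault, frames (0)
3 -> fault, frames (0 3)
0 -> hit
3 -> hit
6 -> fault, frames (0 3 6)
0 -> hit
6 -> hit
9 -> fault, frames (3 0 6 9)
6 -> hit
9 -> hit
1 -> fault, frames (3 0 6 9 1)
9 -> hit
1 -> hit
6 -> hit
7 -> fault, evict 3, frames (0 9 1 6 7)
1 -> hit
6 -> hit
3 -> fault, evict 0, frames (9 7 1 6 3)
4 -> fault, evict 9, frames (7 1 6 3 4)
7 -> hit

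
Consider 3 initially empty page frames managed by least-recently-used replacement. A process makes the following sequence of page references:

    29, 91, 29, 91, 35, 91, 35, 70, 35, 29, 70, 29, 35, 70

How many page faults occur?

5

29 → fault, frames {29}
91 → fault, frames {29,91}
29 → hit
91 → hit
35 → fault, frames {29,91,35}
91 → hit
35 → hit
70 → fault, evict 29, frames {91,35,70}
35 → hit
29 → fault, evict 91, frames {70,35,29}
70 → hit
29 → hit
35 → hit
70 → hit
Page faults: 5.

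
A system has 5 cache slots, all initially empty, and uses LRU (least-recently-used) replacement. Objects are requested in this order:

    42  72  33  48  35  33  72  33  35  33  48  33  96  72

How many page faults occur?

42 -> miss, frames (42)
72 -> miss, frames (42 72)
33 -> miss, frames (42 72 33)
48 -> miss, frames (42 72 33 48)
35 -> miss, frames (42 72 33 48 35)
33 -> hit
72 -> hit
33 -> hit
35 -> hit
33 -> hit
48 -> hit
33 -> hit
96 -> miss, evict 42, frames (72 35 48 33 96)
72 -> hit
Page faults: 6.

6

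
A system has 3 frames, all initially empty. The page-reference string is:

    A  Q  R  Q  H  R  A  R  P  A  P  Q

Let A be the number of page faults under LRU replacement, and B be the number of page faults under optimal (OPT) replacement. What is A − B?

1

Under LRU: F F F . F . F . F . . F → 7 faults.
Under OPT: F F F . F . . . F . . F → 6 faults.
A − B = 7 − 6 = 1.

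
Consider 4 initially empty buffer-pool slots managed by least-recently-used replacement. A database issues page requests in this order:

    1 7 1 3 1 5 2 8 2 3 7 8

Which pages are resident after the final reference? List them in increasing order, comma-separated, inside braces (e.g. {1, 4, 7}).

{2, 3, 7, 8}

1 -> fault, frames [1]
7 -> fault, frames [1, 7]
1 -> hit
3 -> fault, frames [7, 1, 3]
1 -> hit
5 -> fault, frames [7, 3, 1, 5]
2 -> fault, evict 7, frames [3, 1, 5, 2]
8 -> fault, evict 3, frames [1, 5, 2, 8]
2 -> hit
3 -> fault, evict 1, frames [5, 8, 2, 3]
7 -> fault, evict 5, frames [8, 2, 3, 7]
8 -> hit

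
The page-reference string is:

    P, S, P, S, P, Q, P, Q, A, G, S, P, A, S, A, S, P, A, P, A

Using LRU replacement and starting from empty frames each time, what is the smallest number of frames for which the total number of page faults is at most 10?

f=1: 20 faults
f=2: 11 faults
f=3: 8 faults
f=4: 7 faults
f=5: 5 faults
Smallest f with faults ≤ 10 is 3.

3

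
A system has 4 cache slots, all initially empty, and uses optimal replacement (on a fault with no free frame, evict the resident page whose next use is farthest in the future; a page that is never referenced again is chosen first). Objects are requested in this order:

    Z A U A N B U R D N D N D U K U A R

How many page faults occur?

Z: fault, frames {Z}
A: fault, frames {Z,A}
U: fault, frames {Z,A,U}
A: hit
N: fault, frames {Z,A,U,N}
B: fault, evict Z, frames {A,U,N,B}
U: hit
R: fault, evict B, frames {A,U,N,R}
D: fault, evict R, frames {A,U,N,D}
N: hit
D: hit
N: hit
D: hit
U: hit
K: fault, evict D, frames {A,U,N,K}
U: hit
A: hit
R: fault, evict K, frames {A,U,N,R}
Page faults: 9.

9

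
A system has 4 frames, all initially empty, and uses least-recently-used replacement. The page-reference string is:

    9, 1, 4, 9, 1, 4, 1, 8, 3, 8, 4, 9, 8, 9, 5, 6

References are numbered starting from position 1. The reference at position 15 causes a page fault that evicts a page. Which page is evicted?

pos 1: 9: fault, frames (9)
pos 2: 1: fault, frames (9 1)
pos 3: 4: fault, frames (9 1 4)
pos 4: 9: hit
pos 5: 1: hit
pos 6: 4: hit
pos 7: 1: hit
pos 8: 8: fault, frames (9 4 1 8)
pos 9: 3: fault, evict 9, frames (4 1 8 3)
pos 10: 8: hit
pos 11: 4: hit
pos 12: 9: fault, evict 1, frames (3 8 4 9)
pos 13: 8: hit
pos 14: 9: hit
pos 15: 5: fault, evict 3, frames (4 8 9 5)
At position 15, page 3 is evicted.

3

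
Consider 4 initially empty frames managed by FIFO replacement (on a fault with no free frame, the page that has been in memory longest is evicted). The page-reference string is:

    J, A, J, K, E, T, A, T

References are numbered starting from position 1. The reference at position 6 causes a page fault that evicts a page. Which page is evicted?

pos 1: J: miss, frames [J]
pos 2: A: miss, frames [J, A]
pos 3: J: hit
pos 4: K: miss, frames [J, A, K]
pos 5: E: miss, frames [J, A, K, E]
pos 6: T: miss, evict J, frames [A, K, E, T]
At position 6, page J is evicted.

J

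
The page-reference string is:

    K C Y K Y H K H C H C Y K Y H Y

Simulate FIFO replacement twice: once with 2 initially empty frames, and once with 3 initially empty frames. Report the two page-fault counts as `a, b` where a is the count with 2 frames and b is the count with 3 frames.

2 frames: F F F F . F . . F . . F F . F F → 10 faults.
3 frames: F F F . . F F . F . . F . . F . → 8 faults.
8 < 10: adding a frame reduced faults, as is typical.

10, 8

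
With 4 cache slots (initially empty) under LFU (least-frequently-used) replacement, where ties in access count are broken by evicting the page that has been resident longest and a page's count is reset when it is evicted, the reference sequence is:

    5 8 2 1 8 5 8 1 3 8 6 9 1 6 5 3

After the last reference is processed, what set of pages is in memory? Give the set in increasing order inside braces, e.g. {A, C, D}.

5: fault, frames {5}
8: fault, frames {5,8}
2: fault, frames {5,8,2}
1: fault, frames {5,8,2,1}
8: hit
5: hit
8: hit
1: hit
3: fault, evict 2, frames {5,8,1,3}
8: hit
6: fault, evict 3, frames {5,8,1,6}
9: fault, evict 6, frames {5,8,1,9}
1: hit
6: fault, evict 9, frames {5,8,1,6}
5: hit
3: fault, evict 6, frames {5,8,1,3}

{1, 3, 5, 8}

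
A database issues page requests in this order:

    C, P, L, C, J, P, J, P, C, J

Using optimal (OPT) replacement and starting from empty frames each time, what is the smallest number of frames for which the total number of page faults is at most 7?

f=1: 10 faults
f=2: 6 faults
f=3: 4 faults
f=4: 4 faults
Smallest f with faults ≤ 7 is 2.

2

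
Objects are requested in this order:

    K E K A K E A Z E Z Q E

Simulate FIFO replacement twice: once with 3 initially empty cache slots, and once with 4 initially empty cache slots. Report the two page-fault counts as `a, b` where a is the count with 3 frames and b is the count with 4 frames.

6, 5

3 frames: F F . F . . . F . . F F → 6 faults.
4 frames: F F . F . . . F . . F . → 5 faults.
5 < 6: adding a frame reduced faults, as is typical.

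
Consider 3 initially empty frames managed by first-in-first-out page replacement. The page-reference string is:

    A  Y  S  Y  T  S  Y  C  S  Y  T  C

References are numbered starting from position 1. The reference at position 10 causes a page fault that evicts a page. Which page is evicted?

pos 1: A -> fault, frames [A]
pos 2: Y -> fault, frames [A, Y]
pos 3: S -> fault, frames [A, Y, S]
pos 4: Y -> hit
pos 5: T -> fault, evict A, frames [Y, S, T]
pos 6: S -> hit
pos 7: Y -> hit
pos 8: C -> fault, evict Y, frames [S, T, C]
pos 9: S -> hit
pos 10: Y -> fault, evict S, frames [T, C, Y]
At position 10, page S is evicted.

S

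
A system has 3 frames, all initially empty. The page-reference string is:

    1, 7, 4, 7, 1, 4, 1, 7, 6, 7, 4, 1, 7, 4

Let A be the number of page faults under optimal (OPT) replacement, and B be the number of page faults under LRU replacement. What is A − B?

-1

Under OPT: F F F . . . . . F . . F . . → 5 faults.
Under LRU: F F F . . . . . F . F F . . → 6 faults.
A − B = 5 − 6 = -1.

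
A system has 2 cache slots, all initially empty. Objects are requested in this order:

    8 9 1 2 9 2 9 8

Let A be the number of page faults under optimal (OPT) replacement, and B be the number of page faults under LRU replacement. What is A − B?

Under OPT: F F F F . . . F → 5 faults.
Under LRU: F F F F F . . F → 6 faults.
A − B = 5 − 6 = -1.

-1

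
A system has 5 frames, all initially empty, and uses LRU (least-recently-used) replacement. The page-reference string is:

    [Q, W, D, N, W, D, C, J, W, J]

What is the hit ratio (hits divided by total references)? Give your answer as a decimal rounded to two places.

0.40

Q: fault, frames (Q)
W: fault, frames (Q W)
D: fault, frames (Q W D)
N: fault, frames (Q W D N)
W: hit
D: hit
C: fault, frames (Q N W D C)
J: fault, evict Q, frames (N W D C J)
W: hit
J: hit
Hits: 4 of 10 references → 4/10 = 0.4000.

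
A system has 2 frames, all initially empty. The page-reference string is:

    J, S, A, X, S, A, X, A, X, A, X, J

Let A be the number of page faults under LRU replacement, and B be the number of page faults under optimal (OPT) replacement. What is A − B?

Under LRU: F F F F F F F . . . . F → 8 faults.
Under OPT: F F F F . F . . . . . F → 6 faults.
A − B = 8 − 6 = 2.

2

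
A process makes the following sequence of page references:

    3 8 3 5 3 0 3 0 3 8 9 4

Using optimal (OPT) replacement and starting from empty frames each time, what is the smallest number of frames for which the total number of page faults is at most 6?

3

f=1: 12 faults
f=2: 7 faults
f=3: 6 faults
f=4: 6 faults
f=5: 6 faults
f=6: 6 faults
Smallest f with faults ≤ 6 is 3.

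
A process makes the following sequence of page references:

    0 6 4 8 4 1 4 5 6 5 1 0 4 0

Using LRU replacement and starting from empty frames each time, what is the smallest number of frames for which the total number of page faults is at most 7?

f=1: 14 faults
f=2: 10 faults
f=3: 10 faults
f=4: 9 faults
f=5: 7 faults
f=6: 6 faults
Smallest f with faults ≤ 7 is 5.

5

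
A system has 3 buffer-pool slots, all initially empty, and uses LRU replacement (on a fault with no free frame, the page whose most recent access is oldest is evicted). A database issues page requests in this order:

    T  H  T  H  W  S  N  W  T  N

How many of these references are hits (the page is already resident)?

T: miss, frames {T}
H: miss, frames {T,H}
T: hit
H: hit
W: miss, frames {T,H,W}
S: miss, evict T, frames {H,W,S}
N: miss, evict H, frames {W,S,N}
W: hit
T: miss, evict S, frames {N,W,T}
N: hit
Hits: 4.

4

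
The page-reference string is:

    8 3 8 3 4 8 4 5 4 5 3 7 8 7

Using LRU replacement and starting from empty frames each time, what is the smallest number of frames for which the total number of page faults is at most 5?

5

f=1: 14 faults
f=2: 8 faults
f=3: 7 faults
f=4: 6 faults
f=5: 5 faults
Smallest f with faults ≤ 5 is 5.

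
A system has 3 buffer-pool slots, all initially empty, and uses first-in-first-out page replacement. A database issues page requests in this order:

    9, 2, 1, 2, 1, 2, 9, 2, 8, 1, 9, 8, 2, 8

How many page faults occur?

6

9 -> fault, frames (9)
2 -> fault, frames (9 2)
1 -> fault, frames (9 2 1)
2 -> hit
1 -> hit
2 -> hit
9 -> hit
2 -> hit
8 -> fault, evict 9, frames (2 1 8)
1 -> hit
9 -> fault, evict 2, frames (1 8 9)
8 -> hit
2 -> fault, evict 1, frames (8 9 2)
8 -> hit
Page faults: 6.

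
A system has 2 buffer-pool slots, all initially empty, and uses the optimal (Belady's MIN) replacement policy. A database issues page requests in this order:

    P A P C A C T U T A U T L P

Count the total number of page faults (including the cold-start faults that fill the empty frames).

9

P → fault, frames [P]
A → fault, frames [P, A]
P → hit
C → fault, evict P, frames [A, C]
A → hit
C → hit
T → fault, evict C, frames [A, T]
U → fault, evict A, frames [T, U]
T → hit
A → fault, evict T, frames [U, A]
U → hit
T → fault, evict A, frames [U, T]
L → fault, evict T, frames [U, L]
P → fault, evict L, frames [U, P]
Page faults: 9.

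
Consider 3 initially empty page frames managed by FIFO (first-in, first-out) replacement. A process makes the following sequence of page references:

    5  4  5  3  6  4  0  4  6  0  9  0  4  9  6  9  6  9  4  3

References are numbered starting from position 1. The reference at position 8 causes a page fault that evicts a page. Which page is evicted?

3

pos 1: 5: fault, frames {5}
pos 2: 4: fault, frames {5,4}
pos 3: 5: hit
pos 4: 3: fault, frames {5,4,3}
pos 5: 6: fault, evict 5, frames {4,3,6}
pos 6: 4: hit
pos 7: 0: fault, evict 4, frames {3,6,0}
pos 8: 4: fault, evict 3, frames {6,0,4}
At position 8, page 3 is evicted.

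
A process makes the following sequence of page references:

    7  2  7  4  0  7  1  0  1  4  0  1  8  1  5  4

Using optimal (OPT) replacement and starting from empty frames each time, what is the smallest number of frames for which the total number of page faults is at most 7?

3

f=1: 16 faults
f=2: 10 faults
f=3: 7 faults
f=4: 7 faults
f=5: 7 faults
f=6: 7 faults
f=7: 7 faults
Smallest f with faults ≤ 7 is 3.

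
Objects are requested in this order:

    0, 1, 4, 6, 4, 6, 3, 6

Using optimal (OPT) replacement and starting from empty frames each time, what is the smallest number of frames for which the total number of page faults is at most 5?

2

f=1: 8 faults
f=2: 5 faults
f=3: 5 faults
f=4: 5 faults
f=5: 5 faults
Smallest f with faults ≤ 5 is 2.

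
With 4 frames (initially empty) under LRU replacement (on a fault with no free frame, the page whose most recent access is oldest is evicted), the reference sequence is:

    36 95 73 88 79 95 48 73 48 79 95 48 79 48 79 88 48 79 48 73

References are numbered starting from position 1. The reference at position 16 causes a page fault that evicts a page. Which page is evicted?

pos 1: 36 → fault, frames [36]
pos 2: 95 → fault, frames [36, 95]
pos 3: 73 → fault, frames [36, 95, 73]
pos 4: 88 → fault, frames [36, 95, 73, 88]
pos 5: 79 → fault, evict 36, frames [95, 73, 88, 79]
pos 6: 95 → hit
pos 7: 48 → fault, evict 73, frames [88, 79, 95, 48]
pos 8: 73 → fault, evict 88, frames [79, 95, 48, 73]
pos 9: 48 → hit
pos 10: 79 → hit
pos 11: 95 → hit
pos 12: 48 → hit
pos 13: 79 → hit
pos 14: 48 → hit
pos 15: 79 → hit
pos 16: 88 → fault, evict 73, frames [95, 48, 79, 88]
At position 16, page 73 is evicted.

73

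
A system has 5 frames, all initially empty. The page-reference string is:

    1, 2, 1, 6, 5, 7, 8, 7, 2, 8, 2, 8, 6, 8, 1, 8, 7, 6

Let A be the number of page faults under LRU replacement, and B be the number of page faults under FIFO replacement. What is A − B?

1

Under LRU: F F . F F F F . F . . . . . F . . . → 8 faults.
Under FIFO: F F . F F F F . . . . . . . F . . . → 7 faults.
A − B = 8 − 7 = 1.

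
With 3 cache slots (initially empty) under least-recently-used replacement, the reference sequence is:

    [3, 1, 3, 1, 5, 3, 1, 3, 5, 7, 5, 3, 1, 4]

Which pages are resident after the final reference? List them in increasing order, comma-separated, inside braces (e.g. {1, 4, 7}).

{1, 3, 4}

3 -> fault, frames (3)
1 -> fault, frames (3 1)
3 -> hit
1 -> hit
5 -> fault, frames (3 1 5)
3 -> hit
1 -> hit
3 -> hit
5 -> hit
7 -> fault, evict 1, frames (3 5 7)
5 -> hit
3 -> hit
1 -> fault, evict 7, frames (5 3 1)
4 -> fault, evict 5, frames (3 1 4)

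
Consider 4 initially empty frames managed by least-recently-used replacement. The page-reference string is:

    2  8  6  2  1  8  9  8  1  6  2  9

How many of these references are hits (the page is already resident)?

4

2 → miss, frames {2}
8 → miss, frames {2,8}
6 → miss, frames {2,8,6}
2 → hit
1 → miss, frames {8,6,2,1}
8 → hit
9 → miss, evict 6, frames {2,1,8,9}
8 → hit
1 → hit
6 → miss, evict 2, frames {9,8,1,6}
2 → miss, evict 9, frames {8,1,6,2}
9 → miss, evict 8, frames {1,6,2,9}
Hits: 4.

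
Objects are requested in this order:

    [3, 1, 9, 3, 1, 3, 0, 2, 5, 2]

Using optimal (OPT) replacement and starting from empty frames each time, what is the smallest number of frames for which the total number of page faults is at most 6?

f=1: 10 faults
f=2: 7 faults
f=3: 6 faults
f=4: 6 faults
f=5: 6 faults
f=6: 6 faults
Smallest f with faults ≤ 6 is 3.

3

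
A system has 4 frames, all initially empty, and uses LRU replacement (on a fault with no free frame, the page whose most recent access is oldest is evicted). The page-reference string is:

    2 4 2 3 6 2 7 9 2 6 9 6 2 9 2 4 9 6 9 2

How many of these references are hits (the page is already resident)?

13

2 -> miss, frames [2]
4 -> miss, frames [2, 4]
2 -> hit
3 -> miss, frames [4, 2, 3]
6 -> miss, frames [4, 2, 3, 6]
2 -> hit
7 -> miss, evict 4, frames [3, 6, 2, 7]
9 -> miss, evict 3, frames [6, 2, 7, 9]
2 -> hit
6 -> hit
9 -> hit
6 -> hit
2 -> hit
9 -> hit
2 -> hit
4 -> miss, evict 7, frames [6, 9, 2, 4]
9 -> hit
6 -> hit
9 -> hit
2 -> hit
Hits: 13.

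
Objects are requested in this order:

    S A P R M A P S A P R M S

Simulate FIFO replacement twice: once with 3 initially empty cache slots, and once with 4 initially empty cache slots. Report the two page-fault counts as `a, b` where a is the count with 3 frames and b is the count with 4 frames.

3 frames: F F F F F F F F . . F F . → 10 faults.
4 frames: F F F F F . . F F F F F F → 11 faults.
11 > 10: adding a frame increased faults — Belady's anomaly.

10, 11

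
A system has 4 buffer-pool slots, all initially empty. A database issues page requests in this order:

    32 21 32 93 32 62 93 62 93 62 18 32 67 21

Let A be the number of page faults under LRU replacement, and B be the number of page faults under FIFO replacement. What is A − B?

Under LRU: F F . F . F . . . . F . F F → 7 faults.
Under FIFO: F F . F . F . . . . F F F F → 8 faults.
A − B = 7 − 8 = -1.

-1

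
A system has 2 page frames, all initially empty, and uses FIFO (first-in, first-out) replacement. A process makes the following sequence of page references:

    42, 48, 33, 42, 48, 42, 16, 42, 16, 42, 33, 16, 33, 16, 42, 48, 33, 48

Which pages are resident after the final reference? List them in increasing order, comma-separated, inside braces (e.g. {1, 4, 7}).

42 -> fault, frames [42]
48 -> fault, frames [42, 48]
33 -> fault, evict 42, frames [48, 33]
42 -> fault, evict 48, frames [33, 42]
48 -> fault, evict 33, frames [42, 48]
42 -> hit
16 -> fault, evict 42, frames [48, 16]
42 -> fault, evict 48, frames [16, 42]
16 -> hit
42 -> hit
33 -> fault, evict 16, frames [42, 33]
16 -> fault, evict 42, frames [33, 16]
33 -> hit
16 -> hit
42 -> fault, evict 33, frames [16, 42]
48 -> fault, evict 16, frames [42, 48]
33 -> fault, evict 42, frames [48, 33]
48 -> hit

{33, 48}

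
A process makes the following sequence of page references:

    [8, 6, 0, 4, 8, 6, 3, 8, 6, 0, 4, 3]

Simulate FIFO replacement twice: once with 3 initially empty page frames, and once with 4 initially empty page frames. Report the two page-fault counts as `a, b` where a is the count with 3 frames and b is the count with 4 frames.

9, 10

3 frames: F F F F F F F . . F F . → 9 faults.
4 frames: F F F F . . F F F F F F → 10 faults.
10 > 9: adding a frame increased faults — Belady's anomaly.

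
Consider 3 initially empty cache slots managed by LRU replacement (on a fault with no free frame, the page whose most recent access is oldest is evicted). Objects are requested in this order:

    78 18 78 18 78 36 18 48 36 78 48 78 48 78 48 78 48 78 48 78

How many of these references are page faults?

78: miss, frames [78]
18: miss, frames [78, 18]
78: hit
18: hit
78: hit
36: miss, frames [18, 78, 36]
18: hit
48: miss, evict 78, frames [36, 18, 48]
36: hit
78: miss, evict 18, frames [48, 36, 78]
48: hit
78: hit
48: hit
78: hit
48: hit
78: hit
48: hit
78: hit
48: hit
78: hit
Page faults: 5.

5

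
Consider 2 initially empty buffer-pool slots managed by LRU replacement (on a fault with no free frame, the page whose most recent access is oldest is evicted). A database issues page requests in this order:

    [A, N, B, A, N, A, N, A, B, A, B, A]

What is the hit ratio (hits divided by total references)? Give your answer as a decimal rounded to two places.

A -> miss, frames [A]
N -> miss, frames [A, N]
B -> miss, evict A, frames [N, B]
A -> miss, evict N, frames [B, A]
N -> miss, evict B, frames [A, N]
A -> hit
N -> hit
A -> hit
B -> miss, evict N, frames [A, B]
A -> hit
B -> hit
A -> hit
Hits: 6 of 12 references → 6/12 = 0.5000.

0.50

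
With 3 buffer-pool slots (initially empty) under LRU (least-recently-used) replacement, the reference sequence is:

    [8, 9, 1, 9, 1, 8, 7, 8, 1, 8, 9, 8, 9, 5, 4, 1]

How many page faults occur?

8

8: miss, frames (8)
9: miss, frames (8 9)
1: miss, frames (8 9 1)
9: hit
1: hit
8: hit
7: miss, evict 9, frames (1 8 7)
8: hit
1: hit
8: hit
9: miss, evict 7, frames (1 8 9)
8: hit
9: hit
5: miss, evict 1, frames (8 9 5)
4: miss, evict 8, frames (9 5 4)
1: miss, evict 9, frames (5 4 1)
Page faults: 8.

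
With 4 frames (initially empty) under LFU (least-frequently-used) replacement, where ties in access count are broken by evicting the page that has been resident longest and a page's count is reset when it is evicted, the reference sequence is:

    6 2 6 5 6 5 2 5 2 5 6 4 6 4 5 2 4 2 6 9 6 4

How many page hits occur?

6 -> fault, frames (6)
2 -> fault, frames (6 2)
6 -> hit
5 -> fault, frames (6 2 5)
6 -> hit
5 -> hit
2 -> hit
5 -> hit
2 -> hit
5 -> hit
6 -> hit
4 -> fault, frames (6 2 5 4)
6 -> hit
4 -> hit
5 -> hit
2 -> hit
4 -> hit
2 -> hit
6 -> hit
9 -> fault, evict 4, frames (6 2 5 9)
6 -> hit
4 -> fault, evict 9, frames (6 2 5 4)
Hits: 16.

16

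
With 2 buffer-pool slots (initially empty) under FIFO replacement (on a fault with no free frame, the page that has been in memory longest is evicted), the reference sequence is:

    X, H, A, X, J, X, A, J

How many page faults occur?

X: fault, frames [X]
H: fault, frames [X, H]
A: fault, evict X, frames [H, A]
X: fault, evict H, frames [A, X]
J: fault, evict A, frames [X, J]
X: hit
A: fault, evict X, frames [J, A]
J: hit
Page faults: 6.

6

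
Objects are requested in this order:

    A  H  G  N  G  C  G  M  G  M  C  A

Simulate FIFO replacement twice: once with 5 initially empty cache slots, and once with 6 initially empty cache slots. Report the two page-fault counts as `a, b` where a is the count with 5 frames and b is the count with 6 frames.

5 frames: F F F F . F . F . . . F → 7 faults.
6 frames: F F F F . F . F . . . . → 6 faults.
6 < 7: adding a frame reduced faults, as is typical.

7, 6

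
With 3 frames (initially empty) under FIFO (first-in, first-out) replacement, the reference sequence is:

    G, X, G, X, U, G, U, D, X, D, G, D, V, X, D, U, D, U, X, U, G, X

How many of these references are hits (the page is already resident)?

11

G: fault, frames (G)
X: fault, frames (G X)
G: hit
X: hit
U: fault, frames (G X U)
G: hit
U: hit
D: fault, evict G, frames (X U D)
X: hit
D: hit
G: fault, evict X, frames (U D G)
D: hit
V: fault, evict U, frames (D G V)
X: fault, evict D, frames (G V X)
D: fault, evict G, frames (V X D)
U: fault, evict V, frames (X D U)
D: hit
U: hit
X: hit
U: hit
G: fault, evict X, frames (D U G)
X: fault, evict D, frames (U G X)
Hits: 11.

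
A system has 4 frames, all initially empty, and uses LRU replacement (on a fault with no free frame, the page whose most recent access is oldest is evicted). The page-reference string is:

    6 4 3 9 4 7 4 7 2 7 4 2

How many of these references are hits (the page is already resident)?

6

6 -> miss, frames [6]
4 -> miss, frames [6, 4]
3 -> miss, frames [6, 4, 3]
9 -> miss, frames [6, 4, 3, 9]
4 -> hit
7 -> miss, evict 6, frames [3, 9, 4, 7]
4 -> hit
7 -> hit
2 -> miss, evict 3, frames [9, 4, 7, 2]
7 -> hit
4 -> hit
2 -> hit
Hits: 6.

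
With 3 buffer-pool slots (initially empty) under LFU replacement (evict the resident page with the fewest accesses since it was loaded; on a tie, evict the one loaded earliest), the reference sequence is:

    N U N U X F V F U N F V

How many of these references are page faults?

N -> miss, frames [N]
U -> miss, frames [N, U]
N -> hit
U -> hit
X -> miss, frames [N, U, X]
F -> miss, evict X, frames [N, U, F]
V -> miss, evict F, frames [N, U, V]
F -> miss, evict V, frames [N, U, F]
U -> hit
N -> hit
F -> hit
V -> miss, evict F, frames [N, U, V]
Page faults: 7.

7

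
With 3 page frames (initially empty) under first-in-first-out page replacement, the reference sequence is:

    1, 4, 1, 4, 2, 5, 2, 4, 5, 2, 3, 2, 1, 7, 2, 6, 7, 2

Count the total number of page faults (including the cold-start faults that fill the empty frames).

1 -> miss, frames {1}
4 -> miss, frames {1,4}
1 -> hit
4 -> hit
2 -> miss, frames {1,4,2}
5 -> miss, evict 1, frames {4,2,5}
2 -> hit
4 -> hit
5 -> hit
2 -> hit
3 -> miss, evict 4, frames {2,5,3}
2 -> hit
1 -> miss, evict 2, frames {5,3,1}
7 -> miss, evict 5, frames {3,1,7}
2 -> miss, evict 3, frames {1,7,2}
6 -> miss, evict 1, frames {7,2,6}
7 -> hit
2 -> hit
Page faults: 9.

9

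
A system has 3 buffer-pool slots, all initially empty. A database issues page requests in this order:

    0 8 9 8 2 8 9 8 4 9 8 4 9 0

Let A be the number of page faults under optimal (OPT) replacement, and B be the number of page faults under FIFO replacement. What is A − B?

Under OPT: F F F . F . . . F . . . . F → 6 faults.
Under FIFO: F F F . F . . . F . F . F F → 8 faults.
A − B = 6 − 8 = -2.

-2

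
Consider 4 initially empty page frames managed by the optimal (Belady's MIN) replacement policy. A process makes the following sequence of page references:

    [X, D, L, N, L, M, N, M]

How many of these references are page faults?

5

X → miss, frames {X}
D → miss, frames {X,D}
L → miss, frames {X,D,L}
N → miss, frames {X,D,L,N}
L → hit
M → miss, evict L, frames {X,D,N,M}
N → hit
M → hit
Page faults: 5.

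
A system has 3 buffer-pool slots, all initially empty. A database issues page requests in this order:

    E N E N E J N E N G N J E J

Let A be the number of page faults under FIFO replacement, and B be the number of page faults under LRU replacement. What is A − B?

Under FIFO: F F . . . F . . . F . . F . → 5 faults.
Under LRU: F F . . . F . . . F . F F . → 6 faults.
A − B = 5 − 6 = -1.

-1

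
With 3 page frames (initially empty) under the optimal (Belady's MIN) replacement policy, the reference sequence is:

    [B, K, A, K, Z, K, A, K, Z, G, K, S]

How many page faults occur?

B → fault, frames (B)
K → fault, frames (B K)
A → fault, frames (B K A)
K → hit
Z → fault, evict B, frames (K A Z)
K → hit
A → hit
K → hit
Z → hit
G → fault, evict Z, frames (K A G)
K → hit
S → fault, evict G, frames (K A S)
Page faults: 6.

6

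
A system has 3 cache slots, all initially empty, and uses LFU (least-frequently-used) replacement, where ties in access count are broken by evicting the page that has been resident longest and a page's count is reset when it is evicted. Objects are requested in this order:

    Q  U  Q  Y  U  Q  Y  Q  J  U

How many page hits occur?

5

Q -> fault, frames {Q}
U -> fault, frames {Q,U}
Q -> hit
Y -> fault, frames {Q,U,Y}
U -> hit
Q -> hit
Y -> hit
Q -> hit
J -> fault, evict U, frames {Q,Y,J}
U -> fault, evict J, frames {Q,Y,U}
Hits: 5.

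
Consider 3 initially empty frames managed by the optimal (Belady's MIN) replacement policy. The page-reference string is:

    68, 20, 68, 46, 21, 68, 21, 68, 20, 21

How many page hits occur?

6

68 -> miss, frames [68]
20 -> miss, frames [68, 20]
68 -> hit
46 -> miss, frames [68, 20, 46]
21 -> miss, evict 46, frames [68, 20, 21]
68 -> hit
21 -> hit
68 -> hit
20 -> hit
21 -> hit
Hits: 6.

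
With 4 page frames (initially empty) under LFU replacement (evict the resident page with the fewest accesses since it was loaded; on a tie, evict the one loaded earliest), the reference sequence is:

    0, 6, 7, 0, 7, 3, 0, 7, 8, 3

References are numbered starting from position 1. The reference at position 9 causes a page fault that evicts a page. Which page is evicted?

6

pos 1: 0: fault, frames [0]
pos 2: 6: fault, frames [0, 6]
pos 3: 7: fault, frames [0, 6, 7]
pos 4: 0: hit
pos 5: 7: hit
pos 6: 3: fault, frames [0, 6, 7, 3]
pos 7: 0: hit
pos 8: 7: hit
pos 9: 8: fault, evict 6, frames [0, 7, 3, 8]
At position 9, page 6 is evicted.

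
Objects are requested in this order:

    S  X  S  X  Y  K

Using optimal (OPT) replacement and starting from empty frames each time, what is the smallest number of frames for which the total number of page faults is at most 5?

f=1: 6 faults
f=2: 4 faults
f=3: 4 faults
f=4: 4 faults
Smallest f with faults ≤ 5 is 2.

2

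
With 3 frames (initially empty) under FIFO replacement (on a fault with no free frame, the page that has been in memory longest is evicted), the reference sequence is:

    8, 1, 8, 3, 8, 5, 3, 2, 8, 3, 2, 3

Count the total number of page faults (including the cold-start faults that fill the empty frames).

8: fault, frames [8]
1: fault, frames [8, 1]
8: hit
3: fault, frames [8, 1, 3]
8: hit
5: fault, evict 8, frames [1, 3, 5]
3: hit
2: fault, evict 1, frames [3, 5, 2]
8: fault, evict 3, frames [5, 2, 8]
3: fault, evict 5, frames [2, 8, 3]
2: hit
3: hit
Page faults: 7.

7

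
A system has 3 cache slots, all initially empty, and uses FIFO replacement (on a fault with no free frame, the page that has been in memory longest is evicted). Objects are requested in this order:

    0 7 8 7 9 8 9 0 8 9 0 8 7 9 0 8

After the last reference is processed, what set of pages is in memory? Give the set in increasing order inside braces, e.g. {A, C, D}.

0 → fault, frames (0)
7 → fault, frames (0 7)
8 → fault, frames (0 7 8)
7 → hit
9 → fault, evict 0, frames (7 8 9)
8 → hit
9 → hit
0 → fault, evict 7, frames (8 9 0)
8 → hit
9 → hit
0 → hit
8 → hit
7 → fault, evict 8, frames (9 0 7)
9 → hit
0 → hit
8 → fault, evict 9, frames (0 7 8)

{0, 7, 8}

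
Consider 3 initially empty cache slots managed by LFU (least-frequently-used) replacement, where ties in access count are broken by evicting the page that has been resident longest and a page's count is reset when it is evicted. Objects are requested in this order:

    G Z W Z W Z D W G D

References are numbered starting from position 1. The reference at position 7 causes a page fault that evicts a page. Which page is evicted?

G

pos 1: G -> miss, frames [G]
pos 2: Z -> miss, frames [G, Z]
pos 3: W -> miss, frames [G, Z, W]
pos 4: Z -> hit
pos 5: W -> hit
pos 6: Z -> hit
pos 7: D -> miss, evict G, frames [Z, W, D]
At position 7, page G is evicted.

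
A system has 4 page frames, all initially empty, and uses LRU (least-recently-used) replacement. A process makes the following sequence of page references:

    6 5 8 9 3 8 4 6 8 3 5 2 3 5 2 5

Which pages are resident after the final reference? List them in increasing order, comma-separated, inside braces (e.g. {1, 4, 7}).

6 → fault, frames (6)
5 → fault, frames (6 5)
8 → fault, frames (6 5 8)
9 → fault, frames (6 5 8 9)
3 → fault, evict 6, frames (5 8 9 3)
8 → hit
4 → fault, evict 5, frames (9 3 8 4)
6 → fault, evict 9, frames (3 8 4 6)
8 → hit
3 → hit
5 → fault, evict 4, frames (6 8 3 5)
2 → fault, evict 6, frames (8 3 5 2)
3 → hit
5 → hit
2 → hit
5 → hit

{2, 3, 5, 8}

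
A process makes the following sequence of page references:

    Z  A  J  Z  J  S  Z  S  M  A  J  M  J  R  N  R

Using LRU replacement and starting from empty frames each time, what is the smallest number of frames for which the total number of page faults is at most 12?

2

f=1: 16 faults
f=2: 12 faults
f=3: 9 faults
f=4: 9 faults
f=5: 7 faults
f=6: 7 faults
f=7: 7 faults
Smallest f with faults ≤ 12 is 2.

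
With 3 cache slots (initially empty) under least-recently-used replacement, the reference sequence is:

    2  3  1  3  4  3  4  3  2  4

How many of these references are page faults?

2 -> miss, frames (2)
3 -> miss, frames (2 3)
1 -> miss, frames (2 3 1)
3 -> hit
4 -> miss, evict 2, frames (1 3 4)
3 -> hit
4 -> hit
3 -> hit
2 -> miss, evict 1, frames (4 3 2)
4 -> hit
Page faults: 5.

5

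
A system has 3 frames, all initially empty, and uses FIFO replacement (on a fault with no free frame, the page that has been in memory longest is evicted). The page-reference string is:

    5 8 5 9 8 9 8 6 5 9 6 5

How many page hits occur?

7

5 -> miss, frames (5)
8 -> miss, frames (5 8)
5 -> hit
9 -> miss, frames (5 8 9)
8 -> hit
9 -> hit
8 -> hit
6 -> miss, evict 5, frames (8 9 6)
5 -> miss, evict 8, frames (9 6 5)
9 -> hit
6 -> hit
5 -> hit
Hits: 7.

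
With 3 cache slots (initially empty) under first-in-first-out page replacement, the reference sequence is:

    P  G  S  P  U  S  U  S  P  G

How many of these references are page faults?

6

P -> fault, frames {P}
G -> fault, frames {P,G}
S -> fault, frames {P,G,S}
P -> hit
U -> fault, evict P, frames {G,S,U}
S -> hit
U -> hit
S -> hit
P -> fault, evict G, frames {S,U,P}
G -> fault, evict S, frames {U,P,G}
Page faults: 6.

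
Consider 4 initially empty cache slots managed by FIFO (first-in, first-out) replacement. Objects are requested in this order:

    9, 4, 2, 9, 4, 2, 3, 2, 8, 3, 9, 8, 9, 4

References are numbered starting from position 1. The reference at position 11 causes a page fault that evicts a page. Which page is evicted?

pos 1: 9: miss, frames [9]
pos 2: 4: miss, frames [9, 4]
pos 3: 2: miss, frames [9, 4, 2]
pos 4: 9: hit
pos 5: 4: hit
pos 6: 2: hit
pos 7: 3: miss, frames [9, 4, 2, 3]
pos 8: 2: hit
pos 9: 8: miss, evict 9, frames [4, 2, 3, 8]
pos 10: 3: hit
pos 11: 9: miss, evict 4, frames [2, 3, 8, 9]
At position 11, page 4 is evicted.

4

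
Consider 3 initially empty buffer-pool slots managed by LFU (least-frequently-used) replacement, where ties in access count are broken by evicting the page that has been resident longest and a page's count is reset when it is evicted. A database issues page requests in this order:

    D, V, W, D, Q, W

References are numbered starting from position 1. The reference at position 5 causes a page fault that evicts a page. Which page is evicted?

V

pos 1: D -> miss, frames (D)
pos 2: V -> miss, frames (D V)
pos 3: W -> miss, frames (D V W)
pos 4: D -> hit
pos 5: Q -> miss, evict V, frames (D W Q)
At position 5, page V is evicted.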